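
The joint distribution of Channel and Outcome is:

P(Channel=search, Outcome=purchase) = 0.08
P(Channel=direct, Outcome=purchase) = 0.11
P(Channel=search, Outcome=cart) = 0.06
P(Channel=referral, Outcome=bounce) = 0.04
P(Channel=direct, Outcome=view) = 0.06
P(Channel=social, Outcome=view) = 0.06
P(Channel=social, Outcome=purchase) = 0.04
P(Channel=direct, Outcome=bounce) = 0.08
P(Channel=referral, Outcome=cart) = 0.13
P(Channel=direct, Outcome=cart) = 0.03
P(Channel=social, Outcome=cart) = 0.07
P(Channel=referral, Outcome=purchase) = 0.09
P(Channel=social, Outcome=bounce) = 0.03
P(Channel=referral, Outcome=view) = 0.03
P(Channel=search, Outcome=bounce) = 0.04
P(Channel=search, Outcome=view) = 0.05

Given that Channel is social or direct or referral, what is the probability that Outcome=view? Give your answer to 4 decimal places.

0.1948

P(Channel=social) = 0.03 + 0.06 + 0.07 + 0.04 = 0.20.
P(Channel=direct) = 0.08 + 0.06 + 0.03 + 0.11 = 0.28.
P(Channel=referral) = 0.04 + 0.03 + 0.13 + 0.09 = 0.29.
P(Channel ∈ {social, direct, referral}) = 0.20 + 0.28 + 0.29 = 0.77; P(Outcome=view, Channel ∈ {social, direct, referral}) = 0.06 + 0.06 + 0.03 = 0.15.
P(Outcome=view | Channel ∈ {social, direct, referral}) = 0.15/0.77 = 0.1948.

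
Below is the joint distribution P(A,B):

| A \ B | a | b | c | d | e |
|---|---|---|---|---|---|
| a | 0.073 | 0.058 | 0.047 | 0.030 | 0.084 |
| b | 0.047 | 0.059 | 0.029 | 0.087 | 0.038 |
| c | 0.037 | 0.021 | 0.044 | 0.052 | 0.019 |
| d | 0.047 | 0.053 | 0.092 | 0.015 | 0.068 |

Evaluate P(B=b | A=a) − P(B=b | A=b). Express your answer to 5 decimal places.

-0.02829

P(A=a) = 0.073 + 0.058 + 0.047 + 0.030 + 0.084 = 0.292; P(B=b | A=a) = 0.058/0.292 = 0.198630.
P(A=b) = 0.047 + 0.059 + 0.029 + 0.087 + 0.038 = 0.260; P(B=b | A=b) = 0.059/0.260 = 0.226923.
Difference = -0.02829.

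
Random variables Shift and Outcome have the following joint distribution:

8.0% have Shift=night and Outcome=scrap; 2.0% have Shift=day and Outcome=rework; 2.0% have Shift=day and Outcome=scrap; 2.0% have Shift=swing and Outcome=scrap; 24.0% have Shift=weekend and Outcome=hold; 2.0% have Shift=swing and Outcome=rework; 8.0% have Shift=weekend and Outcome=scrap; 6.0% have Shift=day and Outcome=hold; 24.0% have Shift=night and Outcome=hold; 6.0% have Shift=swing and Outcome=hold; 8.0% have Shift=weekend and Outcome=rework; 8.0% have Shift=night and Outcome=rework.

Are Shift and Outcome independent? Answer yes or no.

yes

Every cell satisfies P(Shift,Outcome) = P(Shift)·P(Outcome). For instance P(Shift=weekend) = 0.400, P(Outcome=hold) = 0.600, and 0.400×0.600 = 0.240 matches the joint entry. So Shift and Outcome are independent.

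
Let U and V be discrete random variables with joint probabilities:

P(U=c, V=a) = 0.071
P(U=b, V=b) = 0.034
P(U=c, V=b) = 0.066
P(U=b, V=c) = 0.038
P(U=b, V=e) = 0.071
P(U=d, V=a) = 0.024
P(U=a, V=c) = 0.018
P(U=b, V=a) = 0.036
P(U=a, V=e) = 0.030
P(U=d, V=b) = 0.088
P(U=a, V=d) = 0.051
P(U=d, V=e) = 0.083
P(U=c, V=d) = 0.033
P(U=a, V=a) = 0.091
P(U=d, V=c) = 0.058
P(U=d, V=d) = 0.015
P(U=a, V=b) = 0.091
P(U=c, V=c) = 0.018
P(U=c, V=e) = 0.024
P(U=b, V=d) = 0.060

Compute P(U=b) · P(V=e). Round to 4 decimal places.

P(U=b) = 0.036 + 0.034 + 0.038 + 0.060 + 0.071 = 0.239.
P(V=e) = 0.030 + 0.071 + 0.024 + 0.083 = 0.208.
Product: 0.239 × 0.208 = 0.0497.

0.0497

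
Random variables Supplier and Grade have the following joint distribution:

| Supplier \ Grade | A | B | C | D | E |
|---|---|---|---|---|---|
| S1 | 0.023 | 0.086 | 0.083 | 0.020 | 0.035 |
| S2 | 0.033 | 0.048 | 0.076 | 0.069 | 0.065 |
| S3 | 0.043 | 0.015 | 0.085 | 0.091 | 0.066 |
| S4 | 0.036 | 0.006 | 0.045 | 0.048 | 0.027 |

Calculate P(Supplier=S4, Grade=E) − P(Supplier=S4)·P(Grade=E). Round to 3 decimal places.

P(Supplier=S4) = 0.036 + 0.006 + 0.045 + 0.048 + 0.027 = 0.162.
P(Grade=E) = 0.035 + 0.065 + 0.066 + 0.027 = 0.193.
P(Supplier=S4, Grade=E) − P(Supplier=S4)P(Grade=E) = 0.027 − 0.162×0.193 = -0.004.

-0.004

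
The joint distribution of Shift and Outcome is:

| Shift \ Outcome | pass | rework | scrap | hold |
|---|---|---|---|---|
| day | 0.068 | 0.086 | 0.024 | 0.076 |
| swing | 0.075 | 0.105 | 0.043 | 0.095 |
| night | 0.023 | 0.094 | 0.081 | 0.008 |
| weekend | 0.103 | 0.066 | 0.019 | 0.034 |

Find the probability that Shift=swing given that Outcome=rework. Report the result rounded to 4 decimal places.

0.2991

P(Outcome=rework) = 0.086 + 0.105 + 0.094 + 0.066 = 0.351.
P(Shift=swing | Outcome=rework) = 0.105/0.351 = 0.2991.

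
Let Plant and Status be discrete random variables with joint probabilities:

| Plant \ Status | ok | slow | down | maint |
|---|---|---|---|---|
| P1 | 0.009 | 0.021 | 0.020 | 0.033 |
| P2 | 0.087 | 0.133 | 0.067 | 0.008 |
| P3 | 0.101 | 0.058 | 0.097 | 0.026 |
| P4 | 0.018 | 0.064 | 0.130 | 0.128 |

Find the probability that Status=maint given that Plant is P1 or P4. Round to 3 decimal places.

0.381

P(Plant=P1) = 0.009 + 0.021 + 0.020 + 0.033 = 0.083.
P(Plant=P4) = 0.018 + 0.064 + 0.130 + 0.128 = 0.340.
P(Plant ∈ {P1, P4}) = 0.083 + 0.340 = 0.423; P(Status=maint, Plant ∈ {P1, P4}) = 0.033 + 0.128 = 0.161.
P(Status=maint | Plant ∈ {P1, P4}) = 0.161/0.423 = 0.381.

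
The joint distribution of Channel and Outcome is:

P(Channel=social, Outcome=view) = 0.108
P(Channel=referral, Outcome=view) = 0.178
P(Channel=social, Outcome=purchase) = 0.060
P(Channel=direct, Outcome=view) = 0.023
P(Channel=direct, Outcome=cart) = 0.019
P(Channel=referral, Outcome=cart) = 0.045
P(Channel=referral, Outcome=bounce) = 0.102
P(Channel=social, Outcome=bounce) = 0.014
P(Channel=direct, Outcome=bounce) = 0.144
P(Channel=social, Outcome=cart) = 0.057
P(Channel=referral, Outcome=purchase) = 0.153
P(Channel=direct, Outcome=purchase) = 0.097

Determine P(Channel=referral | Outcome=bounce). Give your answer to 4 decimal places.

0.3923

P(Outcome=bounce) = 0.014 + 0.144 + 0.102 = 0.260.
P(Channel=referral | Outcome=bounce) = 0.102/0.260 = 0.3923.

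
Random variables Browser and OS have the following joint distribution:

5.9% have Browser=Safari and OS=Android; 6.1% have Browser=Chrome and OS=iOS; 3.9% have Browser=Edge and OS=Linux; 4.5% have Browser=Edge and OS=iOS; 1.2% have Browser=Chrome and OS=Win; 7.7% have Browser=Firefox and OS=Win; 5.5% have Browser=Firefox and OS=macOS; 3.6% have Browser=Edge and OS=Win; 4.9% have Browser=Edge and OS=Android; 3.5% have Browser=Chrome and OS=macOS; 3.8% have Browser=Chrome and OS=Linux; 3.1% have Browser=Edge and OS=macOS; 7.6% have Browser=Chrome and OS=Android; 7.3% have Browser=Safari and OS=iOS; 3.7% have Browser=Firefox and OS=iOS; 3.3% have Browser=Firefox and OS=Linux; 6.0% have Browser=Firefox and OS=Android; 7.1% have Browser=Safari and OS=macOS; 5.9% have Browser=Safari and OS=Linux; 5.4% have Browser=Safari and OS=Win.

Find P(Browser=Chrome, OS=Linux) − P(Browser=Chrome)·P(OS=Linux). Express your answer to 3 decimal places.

0.000

P(Browser=Chrome) = 0.012 + 0.035 + 0.038 + 0.061 + 0.076 = 0.222.
P(OS=Linux) = 0.038 + 0.033 + 0.059 + 0.039 = 0.169.
P(Browser=Chrome, OS=Linux) − P(Browser=Chrome)P(OS=Linux) = 0.038 − 0.222×0.169 = 0.000.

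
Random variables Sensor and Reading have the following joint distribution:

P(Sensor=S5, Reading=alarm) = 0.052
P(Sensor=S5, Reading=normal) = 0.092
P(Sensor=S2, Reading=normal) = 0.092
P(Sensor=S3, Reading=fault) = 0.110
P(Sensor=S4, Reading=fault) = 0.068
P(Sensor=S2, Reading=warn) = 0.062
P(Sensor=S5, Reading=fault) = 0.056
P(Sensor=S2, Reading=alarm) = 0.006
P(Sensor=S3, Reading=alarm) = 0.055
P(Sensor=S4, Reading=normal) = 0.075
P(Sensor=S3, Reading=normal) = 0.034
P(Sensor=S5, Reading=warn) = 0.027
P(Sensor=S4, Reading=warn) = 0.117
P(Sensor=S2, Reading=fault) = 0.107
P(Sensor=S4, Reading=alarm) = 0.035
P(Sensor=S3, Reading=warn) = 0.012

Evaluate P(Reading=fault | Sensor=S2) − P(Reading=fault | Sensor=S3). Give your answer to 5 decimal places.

P(Sensor=S2) = 0.092 + 0.062 + 0.006 + 0.107 = 0.267; P(Reading=fault | Sensor=S2) = 0.107/0.267 = 0.400749.
P(Sensor=S3) = 0.034 + 0.012 + 0.055 + 0.110 = 0.211; P(Reading=fault | Sensor=S3) = 0.110/0.211 = 0.521327.
Difference = -0.12058.

-0.12058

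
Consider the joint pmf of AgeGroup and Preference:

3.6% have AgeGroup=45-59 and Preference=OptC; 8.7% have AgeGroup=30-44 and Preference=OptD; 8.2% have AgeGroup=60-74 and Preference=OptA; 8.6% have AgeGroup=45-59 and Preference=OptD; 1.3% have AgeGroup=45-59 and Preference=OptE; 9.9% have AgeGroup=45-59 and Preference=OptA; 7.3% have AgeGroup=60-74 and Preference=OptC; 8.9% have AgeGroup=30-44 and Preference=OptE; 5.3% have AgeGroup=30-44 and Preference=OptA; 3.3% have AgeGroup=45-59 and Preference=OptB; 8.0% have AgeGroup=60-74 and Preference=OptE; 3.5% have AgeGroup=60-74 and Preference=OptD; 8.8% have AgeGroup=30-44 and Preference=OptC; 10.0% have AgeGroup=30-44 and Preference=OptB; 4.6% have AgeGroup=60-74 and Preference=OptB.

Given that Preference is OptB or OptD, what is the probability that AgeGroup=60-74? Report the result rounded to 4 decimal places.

0.2093

P(Preference=OptB) = 0.100 + 0.033 + 0.046 = 0.179.
P(Preference=OptD) = 0.087 + 0.086 + 0.035 = 0.208.
P(Preference ∈ {OptB, OptD}) = 0.179 + 0.208 = 0.387; P(AgeGroup=60-74, Preference ∈ {OptB, OptD}) = 0.046 + 0.035 = 0.081.
P(AgeGroup=60-74 | Preference ∈ {OptB, OptD}) = 0.081/0.387 = 0.2093.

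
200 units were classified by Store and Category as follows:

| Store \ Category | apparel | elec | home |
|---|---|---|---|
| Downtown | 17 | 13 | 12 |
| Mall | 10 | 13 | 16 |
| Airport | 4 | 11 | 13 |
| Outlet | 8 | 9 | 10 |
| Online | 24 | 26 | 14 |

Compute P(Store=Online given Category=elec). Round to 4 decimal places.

0.3611

Total with Category=elec: 13 + 13 + 11 + 9 + 26 = 72.
P(Store=Online | Category=elec) = 26/72 = 0.3611.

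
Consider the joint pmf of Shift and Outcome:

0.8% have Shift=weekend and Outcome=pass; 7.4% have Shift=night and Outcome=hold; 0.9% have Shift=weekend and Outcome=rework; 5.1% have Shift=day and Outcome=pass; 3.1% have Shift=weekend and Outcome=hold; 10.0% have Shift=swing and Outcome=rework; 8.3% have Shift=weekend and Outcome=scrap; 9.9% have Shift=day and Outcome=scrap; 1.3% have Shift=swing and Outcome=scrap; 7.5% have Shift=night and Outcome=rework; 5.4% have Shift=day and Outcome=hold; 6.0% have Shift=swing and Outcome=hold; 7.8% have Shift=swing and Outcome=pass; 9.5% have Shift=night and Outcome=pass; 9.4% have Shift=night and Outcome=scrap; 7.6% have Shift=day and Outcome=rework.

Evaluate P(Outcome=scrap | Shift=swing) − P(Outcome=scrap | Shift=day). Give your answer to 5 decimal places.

-0.30178

P(Shift=swing) = 0.078 + 0.100 + 0.013 + 0.060 = 0.251; P(Outcome=scrap | Shift=swing) = 0.013/0.251 = 0.051793.
P(Shift=day) = 0.051 + 0.076 + 0.099 + 0.054 = 0.280; P(Outcome=scrap | Shift=day) = 0.099/0.280 = 0.353571.
Difference = -0.30178.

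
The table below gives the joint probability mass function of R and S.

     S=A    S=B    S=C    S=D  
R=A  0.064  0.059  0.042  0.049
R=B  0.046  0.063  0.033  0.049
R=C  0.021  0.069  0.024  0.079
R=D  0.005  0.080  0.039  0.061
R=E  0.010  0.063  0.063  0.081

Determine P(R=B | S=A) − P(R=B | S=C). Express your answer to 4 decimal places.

0.1509

P(S=A) = 0.064 + 0.046 + 0.021 + 0.005 + 0.010 = 0.146; P(R=B | S=A) = 0.046/0.146 = 0.31507.
P(S=C) = 0.042 + 0.033 + 0.024 + 0.039 + 0.063 = 0.201; P(R=B | S=C) = 0.033/0.201 = 0.16418.
Difference = 0.1509.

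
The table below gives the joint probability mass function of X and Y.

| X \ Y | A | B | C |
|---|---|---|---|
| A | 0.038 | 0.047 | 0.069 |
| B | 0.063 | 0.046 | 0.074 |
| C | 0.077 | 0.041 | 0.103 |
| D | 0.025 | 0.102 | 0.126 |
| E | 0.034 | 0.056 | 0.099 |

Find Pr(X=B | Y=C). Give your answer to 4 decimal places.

0.1571

P(Y=C) = 0.069 + 0.074 + 0.103 + 0.126 + 0.099 = 0.471.
P(X=B | Y=C) = 0.074/0.471 = 0.1571.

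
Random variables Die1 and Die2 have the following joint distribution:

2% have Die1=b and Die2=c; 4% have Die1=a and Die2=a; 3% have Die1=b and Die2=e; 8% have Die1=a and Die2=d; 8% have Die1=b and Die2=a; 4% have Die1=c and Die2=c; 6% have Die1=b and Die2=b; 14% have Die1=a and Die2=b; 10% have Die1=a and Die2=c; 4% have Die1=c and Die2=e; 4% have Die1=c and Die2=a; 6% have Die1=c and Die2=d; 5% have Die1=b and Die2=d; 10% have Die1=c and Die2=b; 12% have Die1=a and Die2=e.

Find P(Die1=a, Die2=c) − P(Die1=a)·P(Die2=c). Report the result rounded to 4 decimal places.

P(Die1=a) = 0.04 + 0.14 + 0.10 + 0.08 + 0.12 = 0.48.
P(Die2=c) = 0.10 + 0.02 + 0.04 = 0.16.
P(Die1=a, Die2=c) − P(Die1=a)P(Die2=c) = 0.10 − 0.48×0.16 = 0.0232.

0.0232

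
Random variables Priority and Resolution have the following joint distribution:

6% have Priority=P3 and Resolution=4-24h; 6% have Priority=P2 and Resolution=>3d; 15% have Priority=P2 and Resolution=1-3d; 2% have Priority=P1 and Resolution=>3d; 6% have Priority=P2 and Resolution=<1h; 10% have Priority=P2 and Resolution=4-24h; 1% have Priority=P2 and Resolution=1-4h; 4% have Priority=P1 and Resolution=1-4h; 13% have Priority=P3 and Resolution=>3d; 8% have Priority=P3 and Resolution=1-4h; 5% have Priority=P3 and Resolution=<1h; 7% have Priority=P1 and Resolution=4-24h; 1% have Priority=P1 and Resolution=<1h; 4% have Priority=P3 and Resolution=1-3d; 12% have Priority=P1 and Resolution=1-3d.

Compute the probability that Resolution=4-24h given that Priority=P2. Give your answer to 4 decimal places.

P(Priority=P2) = 0.06 + 0.01 + 0.10 + 0.15 + 0.06 = 0.38.
P(Resolution=4-24h | Priority=P2) = 0.10/0.38 = 0.2632.

0.2632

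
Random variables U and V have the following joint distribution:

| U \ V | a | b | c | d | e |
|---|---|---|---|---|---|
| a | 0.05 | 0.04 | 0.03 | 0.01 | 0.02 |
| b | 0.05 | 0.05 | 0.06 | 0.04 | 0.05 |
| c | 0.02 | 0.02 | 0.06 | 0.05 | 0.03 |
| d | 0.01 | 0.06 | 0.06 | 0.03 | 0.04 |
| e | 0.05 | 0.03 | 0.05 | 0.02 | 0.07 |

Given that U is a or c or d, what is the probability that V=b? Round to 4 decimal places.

P(U=a) = 0.05 + 0.04 + 0.03 + 0.01 + 0.02 = 0.15.
P(U=c) = 0.02 + 0.02 + 0.06 + 0.05 + 0.03 = 0.18.
P(U=d) = 0.01 + 0.06 + 0.06 + 0.03 + 0.04 = 0.20.
P(U ∈ {a, c, d}) = 0.15 + 0.18 + 0.20 = 0.53; P(V=b, U ∈ {a, c, d}) = 0.04 + 0.02 + 0.06 = 0.12.
P(V=b | U ∈ {a, c, d}) = 0.12/0.53 = 0.2264.

0.2264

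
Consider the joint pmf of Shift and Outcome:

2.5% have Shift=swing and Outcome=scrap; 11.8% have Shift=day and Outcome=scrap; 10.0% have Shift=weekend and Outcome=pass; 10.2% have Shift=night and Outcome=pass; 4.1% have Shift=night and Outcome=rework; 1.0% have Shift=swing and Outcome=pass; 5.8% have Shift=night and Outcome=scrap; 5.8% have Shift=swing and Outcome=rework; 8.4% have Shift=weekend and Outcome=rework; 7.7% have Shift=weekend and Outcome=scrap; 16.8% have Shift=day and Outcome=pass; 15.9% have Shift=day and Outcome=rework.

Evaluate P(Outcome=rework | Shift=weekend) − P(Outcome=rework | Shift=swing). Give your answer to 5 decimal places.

P(Shift=weekend) = 0.100 + 0.084 + 0.077 = 0.261; P(Outcome=rework | Shift=weekend) = 0.084/0.261 = 0.321839.
P(Shift=swing) = 0.010 + 0.058 + 0.025 = 0.093; P(Outcome=rework | Shift=swing) = 0.058/0.093 = 0.623656.
Difference = -0.30182.

-0.30182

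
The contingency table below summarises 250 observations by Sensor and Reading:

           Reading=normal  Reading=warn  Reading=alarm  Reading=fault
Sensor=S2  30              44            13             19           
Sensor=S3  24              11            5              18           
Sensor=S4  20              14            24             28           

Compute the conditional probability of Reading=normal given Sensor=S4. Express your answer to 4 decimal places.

0.2326

Total with Sensor=S4: 20 + 14 + 24 + 28 = 86.
P(Reading=normal | Sensor=S4) = 20/86 = 0.2326.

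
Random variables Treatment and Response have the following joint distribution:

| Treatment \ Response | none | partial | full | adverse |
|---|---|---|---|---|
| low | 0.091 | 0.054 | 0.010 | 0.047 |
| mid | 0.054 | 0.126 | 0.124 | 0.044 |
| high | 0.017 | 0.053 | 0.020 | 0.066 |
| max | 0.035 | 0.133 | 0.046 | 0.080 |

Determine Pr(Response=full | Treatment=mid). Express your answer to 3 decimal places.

0.356

P(Treatment=mid) = 0.054 + 0.126 + 0.124 + 0.044 = 0.348.
P(Response=full | Treatment=mid) = 0.124/0.348 = 0.356.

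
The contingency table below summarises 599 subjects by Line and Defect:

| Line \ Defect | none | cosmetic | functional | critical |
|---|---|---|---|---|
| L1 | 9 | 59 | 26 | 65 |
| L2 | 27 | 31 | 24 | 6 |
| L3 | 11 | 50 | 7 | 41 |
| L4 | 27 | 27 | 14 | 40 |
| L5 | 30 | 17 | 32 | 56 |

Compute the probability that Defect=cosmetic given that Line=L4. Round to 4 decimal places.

0.2500

Total with Line=L4: 27 + 27 + 14 + 40 = 108.
P(Defect=cosmetic | Line=L4) = 27/108 = 0.2500.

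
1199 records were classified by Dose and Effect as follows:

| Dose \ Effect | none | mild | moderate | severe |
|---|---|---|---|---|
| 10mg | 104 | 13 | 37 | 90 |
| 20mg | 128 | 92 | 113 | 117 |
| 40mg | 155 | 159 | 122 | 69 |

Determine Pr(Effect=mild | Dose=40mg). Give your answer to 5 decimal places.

0.31485

Total with Dose=40mg: 155 + 159 + 122 + 69 = 505.
P(Effect=mild | Dose=40mg) = 159/505 = 0.31485.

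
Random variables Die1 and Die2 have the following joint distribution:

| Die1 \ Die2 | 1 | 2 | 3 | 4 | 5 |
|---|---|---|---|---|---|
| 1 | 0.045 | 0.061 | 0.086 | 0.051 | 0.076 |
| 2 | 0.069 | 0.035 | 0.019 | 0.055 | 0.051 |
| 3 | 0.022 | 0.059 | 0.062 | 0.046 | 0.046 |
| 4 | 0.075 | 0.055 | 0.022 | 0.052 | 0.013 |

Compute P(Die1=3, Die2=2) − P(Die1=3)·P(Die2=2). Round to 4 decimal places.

P(Die1=3) = 0.022 + 0.059 + 0.062 + 0.046 + 0.046 = 0.235.
P(Die2=2) = 0.061 + 0.035 + 0.059 + 0.055 = 0.210.
P(Die1=3, Die2=2) − P(Die1=3)P(Die2=2) = 0.059 − 0.235×0.210 = 0.0097.

0.0097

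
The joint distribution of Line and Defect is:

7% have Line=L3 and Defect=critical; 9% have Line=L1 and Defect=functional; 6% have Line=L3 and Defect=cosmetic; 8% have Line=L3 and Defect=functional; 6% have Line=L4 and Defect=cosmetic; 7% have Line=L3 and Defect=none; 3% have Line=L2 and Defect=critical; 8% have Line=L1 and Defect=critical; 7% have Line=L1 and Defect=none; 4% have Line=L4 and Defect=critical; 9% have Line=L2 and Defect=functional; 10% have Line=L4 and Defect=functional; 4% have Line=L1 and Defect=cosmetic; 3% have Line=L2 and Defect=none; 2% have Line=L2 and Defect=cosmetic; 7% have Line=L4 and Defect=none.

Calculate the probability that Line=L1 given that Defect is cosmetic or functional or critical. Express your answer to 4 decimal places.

0.2763

P(Defect=cosmetic) = 0.04 + 0.02 + 0.06 + 0.06 = 0.18.
P(Defect=functional) = 0.09 + 0.09 + 0.08 + 0.10 = 0.36.
P(Defect=critical) = 0.08 + 0.03 + 0.07 + 0.04 = 0.22.
P(Defect ∈ {cosmetic, functional, critical}) = 0.18 + 0.36 + 0.22 = 0.76; P(Line=L1, Defect ∈ {cosmetic, functional, critical}) = 0.04 + 0.09 + 0.08 = 0.21.
P(Line=L1 | Defect ∈ {cosmetic, functional, critical}) = 0.21/0.76 = 0.2763.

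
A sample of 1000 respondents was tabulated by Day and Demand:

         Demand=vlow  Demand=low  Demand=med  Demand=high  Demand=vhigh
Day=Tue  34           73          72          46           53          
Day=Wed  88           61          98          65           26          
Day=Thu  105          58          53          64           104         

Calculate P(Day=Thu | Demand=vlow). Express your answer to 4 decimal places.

0.4626

Total with Demand=vlow: 34 + 88 + 105 = 227.
P(Day=Thu | Demand=vlow) = 105/227 = 0.4626.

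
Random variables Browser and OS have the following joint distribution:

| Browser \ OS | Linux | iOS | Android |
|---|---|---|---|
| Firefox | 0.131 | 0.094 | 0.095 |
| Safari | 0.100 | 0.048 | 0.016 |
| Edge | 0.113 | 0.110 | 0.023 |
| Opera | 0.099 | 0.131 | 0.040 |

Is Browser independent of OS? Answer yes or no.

no

P(Browser=Firefox) = 0.320 and P(OS=Android) = 0.174, so their product is 0.05568, but P(Browser=Firefox, OS=Android) = 0.095. Since these differ, Browser and OS are not independent.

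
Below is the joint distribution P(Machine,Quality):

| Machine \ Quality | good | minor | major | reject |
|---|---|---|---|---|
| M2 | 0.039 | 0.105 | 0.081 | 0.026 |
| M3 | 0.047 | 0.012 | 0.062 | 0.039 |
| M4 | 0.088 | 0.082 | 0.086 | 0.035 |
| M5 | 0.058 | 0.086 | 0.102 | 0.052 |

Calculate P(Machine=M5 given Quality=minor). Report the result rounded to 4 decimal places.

P(Quality=minor) = 0.105 + 0.012 + 0.082 + 0.086 = 0.285.
P(Machine=M5 | Quality=minor) = 0.086/0.285 = 0.3018.

0.3018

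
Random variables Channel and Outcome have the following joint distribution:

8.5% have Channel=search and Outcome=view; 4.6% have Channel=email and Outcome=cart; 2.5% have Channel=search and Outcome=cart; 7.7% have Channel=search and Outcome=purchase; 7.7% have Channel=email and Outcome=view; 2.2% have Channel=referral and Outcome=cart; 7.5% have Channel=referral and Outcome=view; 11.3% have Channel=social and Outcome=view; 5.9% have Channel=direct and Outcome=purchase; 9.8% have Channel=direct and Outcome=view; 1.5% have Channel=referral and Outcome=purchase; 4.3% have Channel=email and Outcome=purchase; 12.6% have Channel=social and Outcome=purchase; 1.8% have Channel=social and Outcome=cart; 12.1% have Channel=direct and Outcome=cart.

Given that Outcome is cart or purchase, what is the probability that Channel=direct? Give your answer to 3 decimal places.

0.326

P(Outcome=cart) = 0.046 + 0.025 + 0.018 + 0.121 + 0.022 = 0.232.
P(Outcome=purchase) = 0.043 + 0.077 + 0.126 + 0.059 + 0.015 = 0.320.
P(Outcome ∈ {cart, purchase}) = 0.232 + 0.320 = 0.552; P(Channel=direct, Outcome ∈ {cart, purchase}) = 0.121 + 0.059 = 0.180.
P(Channel=direct | Outcome ∈ {cart, purchase}) = 0.180/0.552 = 0.326.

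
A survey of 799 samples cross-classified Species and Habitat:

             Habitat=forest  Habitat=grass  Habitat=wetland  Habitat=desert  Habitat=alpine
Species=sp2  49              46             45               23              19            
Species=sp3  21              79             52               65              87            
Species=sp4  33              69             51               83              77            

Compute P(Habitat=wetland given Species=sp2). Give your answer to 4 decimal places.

0.2473

Total with Species=sp2: 49 + 46 + 45 + 23 + 19 = 182.
P(Habitat=wetland | Species=sp2) = 45/182 = 0.2473.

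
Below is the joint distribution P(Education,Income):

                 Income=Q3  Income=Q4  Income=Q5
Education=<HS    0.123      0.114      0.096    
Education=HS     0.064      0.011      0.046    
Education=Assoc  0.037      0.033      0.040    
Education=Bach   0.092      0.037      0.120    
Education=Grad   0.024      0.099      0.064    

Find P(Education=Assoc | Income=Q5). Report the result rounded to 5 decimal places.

0.10929

P(Income=Q5) = 0.096 + 0.046 + 0.040 + 0.120 + 0.064 = 0.366.
P(Education=Assoc | Income=Q5) = 0.040/0.366 = 0.10929.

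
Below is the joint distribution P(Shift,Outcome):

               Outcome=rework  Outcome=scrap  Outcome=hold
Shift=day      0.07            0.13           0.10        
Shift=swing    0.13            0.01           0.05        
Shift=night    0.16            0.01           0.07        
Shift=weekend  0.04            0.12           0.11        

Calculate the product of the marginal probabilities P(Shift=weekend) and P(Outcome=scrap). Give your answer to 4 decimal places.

P(Shift=weekend) = 0.04 + 0.12 + 0.11 = 0.27.
P(Outcome=scrap) = 0.13 + 0.01 + 0.01 + 0.12 = 0.27.
Product: 0.27 × 0.27 = 0.0729.

0.0729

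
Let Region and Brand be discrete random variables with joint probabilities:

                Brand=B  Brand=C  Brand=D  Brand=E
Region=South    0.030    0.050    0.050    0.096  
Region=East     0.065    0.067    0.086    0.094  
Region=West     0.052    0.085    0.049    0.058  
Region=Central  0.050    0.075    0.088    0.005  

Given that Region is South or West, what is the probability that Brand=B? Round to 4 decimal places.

P(Region=South) = 0.030 + 0.050 + 0.050 + 0.096 = 0.226.
P(Region=West) = 0.052 + 0.085 + 0.049 + 0.058 = 0.244.
P(Region ∈ {South, West}) = 0.226 + 0.244 = 0.470; P(Brand=B, Region ∈ {South, West}) = 0.030 + 0.052 = 0.082.
P(Brand=B | Region ∈ {South, West}) = 0.082/0.470 = 0.1745.

0.1745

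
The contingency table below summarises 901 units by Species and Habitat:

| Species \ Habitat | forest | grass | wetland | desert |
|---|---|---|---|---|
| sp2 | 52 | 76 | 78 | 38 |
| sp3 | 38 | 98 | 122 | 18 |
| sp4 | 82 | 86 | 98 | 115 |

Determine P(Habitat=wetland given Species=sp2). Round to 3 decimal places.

0.320

Total with Species=sp2: 52 + 76 + 78 + 38 = 244.
P(Habitat=wetland | Species=sp2) = 78/244 = 0.320.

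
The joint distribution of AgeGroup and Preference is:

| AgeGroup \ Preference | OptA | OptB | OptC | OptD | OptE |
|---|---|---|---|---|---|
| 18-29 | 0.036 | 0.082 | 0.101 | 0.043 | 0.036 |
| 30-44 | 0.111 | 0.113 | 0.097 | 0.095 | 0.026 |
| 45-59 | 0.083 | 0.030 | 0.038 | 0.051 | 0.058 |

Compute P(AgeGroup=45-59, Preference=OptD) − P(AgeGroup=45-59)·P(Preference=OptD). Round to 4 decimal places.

0.0019

P(AgeGroup=45-59) = 0.083 + 0.030 + 0.038 + 0.051 + 0.058 = 0.260.
P(Preference=OptD) = 0.043 + 0.095 + 0.051 = 0.189.
P(AgeGroup=45-59, Preference=OptD) − P(AgeGroup=45-59)P(Preference=OptD) = 0.051 − 0.260×0.189 = 0.0019.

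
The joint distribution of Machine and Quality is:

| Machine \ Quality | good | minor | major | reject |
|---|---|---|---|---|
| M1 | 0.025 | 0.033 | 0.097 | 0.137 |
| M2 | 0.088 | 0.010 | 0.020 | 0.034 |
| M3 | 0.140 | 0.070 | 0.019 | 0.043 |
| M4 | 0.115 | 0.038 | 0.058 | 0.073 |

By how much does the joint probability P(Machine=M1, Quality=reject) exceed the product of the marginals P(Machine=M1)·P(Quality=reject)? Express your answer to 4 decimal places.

0.0532

P(Machine=M1) = 0.025 + 0.033 + 0.097 + 0.137 = 0.292.
P(Quality=reject) = 0.137 + 0.034 + 0.043 + 0.073 = 0.287.
P(Machine=M1, Quality=reject) − P(Machine=M1)P(Quality=reject) = 0.137 − 0.292×0.287 = 0.0532.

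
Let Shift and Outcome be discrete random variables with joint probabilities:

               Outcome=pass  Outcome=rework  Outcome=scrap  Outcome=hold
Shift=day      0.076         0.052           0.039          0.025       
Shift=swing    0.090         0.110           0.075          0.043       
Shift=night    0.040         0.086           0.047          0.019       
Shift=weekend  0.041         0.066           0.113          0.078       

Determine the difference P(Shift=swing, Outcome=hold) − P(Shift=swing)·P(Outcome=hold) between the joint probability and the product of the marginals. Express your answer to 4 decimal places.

P(Shift=swing) = 0.090 + 0.110 + 0.075 + 0.043 = 0.318.
P(Outcome=hold) = 0.025 + 0.043 + 0.019 + 0.078 = 0.165.
P(Shift=swing, Outcome=hold) − P(Shift=swing)P(Outcome=hold) = 0.043 − 0.318×0.165 = -0.0095.

-0.0095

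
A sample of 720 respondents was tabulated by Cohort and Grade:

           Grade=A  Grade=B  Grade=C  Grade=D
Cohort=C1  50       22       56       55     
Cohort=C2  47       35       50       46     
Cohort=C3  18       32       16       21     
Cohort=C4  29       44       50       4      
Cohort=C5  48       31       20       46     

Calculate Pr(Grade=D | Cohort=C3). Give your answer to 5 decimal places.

Total with Cohort=C3: 18 + 32 + 16 + 21 = 87.
P(Grade=D | Cohort=C3) = 21/87 = 0.24138.

0.24138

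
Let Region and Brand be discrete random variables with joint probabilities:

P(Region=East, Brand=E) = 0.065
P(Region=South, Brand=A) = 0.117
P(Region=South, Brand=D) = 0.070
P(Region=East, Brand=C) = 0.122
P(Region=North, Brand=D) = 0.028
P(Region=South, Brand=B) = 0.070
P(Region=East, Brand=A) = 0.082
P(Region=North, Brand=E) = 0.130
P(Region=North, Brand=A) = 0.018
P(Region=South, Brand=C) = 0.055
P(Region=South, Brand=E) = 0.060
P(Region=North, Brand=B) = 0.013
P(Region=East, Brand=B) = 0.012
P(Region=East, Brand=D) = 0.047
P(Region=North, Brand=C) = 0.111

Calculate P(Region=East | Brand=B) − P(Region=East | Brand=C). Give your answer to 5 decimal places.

-0.29730

P(Brand=B) = 0.013 + 0.070 + 0.012 = 0.095; P(Region=East | Brand=B) = 0.012/0.095 = 0.126316.
P(Brand=C) = 0.111 + 0.055 + 0.122 = 0.288; P(Region=East | Brand=C) = 0.122/0.288 = 0.423611.
Difference = -0.29730.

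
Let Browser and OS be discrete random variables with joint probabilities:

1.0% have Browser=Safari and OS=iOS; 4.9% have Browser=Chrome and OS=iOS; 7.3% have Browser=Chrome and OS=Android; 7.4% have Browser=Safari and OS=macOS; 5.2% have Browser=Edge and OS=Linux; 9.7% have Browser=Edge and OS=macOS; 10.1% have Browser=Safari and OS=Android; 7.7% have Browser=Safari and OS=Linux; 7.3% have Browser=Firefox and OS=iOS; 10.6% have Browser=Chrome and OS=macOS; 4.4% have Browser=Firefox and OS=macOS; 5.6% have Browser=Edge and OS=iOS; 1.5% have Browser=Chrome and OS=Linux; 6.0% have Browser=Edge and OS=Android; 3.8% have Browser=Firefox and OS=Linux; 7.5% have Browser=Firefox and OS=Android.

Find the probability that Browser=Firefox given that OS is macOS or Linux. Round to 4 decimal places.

P(OS=macOS) = 0.106 + 0.044 + 0.074 + 0.097 = 0.321.
P(OS=Linux) = 0.015 + 0.038 + 0.077 + 0.052 = 0.182.
P(OS ∈ {macOS, Linux}) = 0.321 + 0.182 = 0.503; P(Browser=Firefox, OS ∈ {macOS, Linux}) = 0.044 + 0.038 = 0.082.
P(Browser=Firefox | OS ∈ {macOS, Linux}) = 0.082/0.503 = 0.1630.

0.1630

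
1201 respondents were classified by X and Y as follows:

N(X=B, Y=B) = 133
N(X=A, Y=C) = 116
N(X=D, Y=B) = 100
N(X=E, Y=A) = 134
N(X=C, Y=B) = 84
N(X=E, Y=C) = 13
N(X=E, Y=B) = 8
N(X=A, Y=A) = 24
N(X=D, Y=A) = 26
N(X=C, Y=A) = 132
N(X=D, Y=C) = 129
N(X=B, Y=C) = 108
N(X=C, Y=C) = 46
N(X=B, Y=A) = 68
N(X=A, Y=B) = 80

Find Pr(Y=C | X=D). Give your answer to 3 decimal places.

Total with X=D: 26 + 100 + 129 = 255.
P(Y=C | X=D) = 129/255 = 0.506.

0.506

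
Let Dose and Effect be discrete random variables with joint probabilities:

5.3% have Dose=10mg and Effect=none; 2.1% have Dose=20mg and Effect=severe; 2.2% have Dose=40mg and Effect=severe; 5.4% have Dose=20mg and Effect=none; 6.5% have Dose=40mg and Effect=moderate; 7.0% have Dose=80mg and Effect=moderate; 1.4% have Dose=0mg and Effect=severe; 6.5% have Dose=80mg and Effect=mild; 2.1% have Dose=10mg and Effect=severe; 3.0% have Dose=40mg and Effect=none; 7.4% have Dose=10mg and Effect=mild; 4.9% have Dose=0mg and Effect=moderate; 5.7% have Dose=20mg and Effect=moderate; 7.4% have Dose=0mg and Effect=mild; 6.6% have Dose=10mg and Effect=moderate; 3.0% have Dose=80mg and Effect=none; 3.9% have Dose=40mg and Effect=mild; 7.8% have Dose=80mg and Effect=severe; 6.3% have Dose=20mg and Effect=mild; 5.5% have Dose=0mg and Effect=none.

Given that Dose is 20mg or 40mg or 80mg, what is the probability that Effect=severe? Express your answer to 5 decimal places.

0.20370

P(Dose=20mg) = 0.054 + 0.063 + 0.057 + 0.021 = 0.195.
P(Dose=40mg) = 0.030 + 0.039 + 0.065 + 0.022 = 0.156.
P(Dose=80mg) = 0.030 + 0.065 + 0.070 + 0.078 = 0.243.
P(Dose ∈ {20mg, 40mg, 80mg}) = 0.195 + 0.156 + 0.243 = 0.594; P(Effect=severe, Dose ∈ {20mg, 40mg, 80mg}) = 0.021 + 0.022 + 0.078 = 0.121.
P(Effect=severe | Dose ∈ {20mg, 40mg, 80mg}) = 0.121/0.594 = 0.20370.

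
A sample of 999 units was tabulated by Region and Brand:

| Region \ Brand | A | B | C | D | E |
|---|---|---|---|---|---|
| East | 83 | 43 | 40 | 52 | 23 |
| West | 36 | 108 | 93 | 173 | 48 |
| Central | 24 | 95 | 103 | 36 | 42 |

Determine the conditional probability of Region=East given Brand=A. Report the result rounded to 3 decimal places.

Total with Brand=A: 83 + 36 + 24 = 143.
P(Region=East | Brand=A) = 83/143 = 0.580.

0.580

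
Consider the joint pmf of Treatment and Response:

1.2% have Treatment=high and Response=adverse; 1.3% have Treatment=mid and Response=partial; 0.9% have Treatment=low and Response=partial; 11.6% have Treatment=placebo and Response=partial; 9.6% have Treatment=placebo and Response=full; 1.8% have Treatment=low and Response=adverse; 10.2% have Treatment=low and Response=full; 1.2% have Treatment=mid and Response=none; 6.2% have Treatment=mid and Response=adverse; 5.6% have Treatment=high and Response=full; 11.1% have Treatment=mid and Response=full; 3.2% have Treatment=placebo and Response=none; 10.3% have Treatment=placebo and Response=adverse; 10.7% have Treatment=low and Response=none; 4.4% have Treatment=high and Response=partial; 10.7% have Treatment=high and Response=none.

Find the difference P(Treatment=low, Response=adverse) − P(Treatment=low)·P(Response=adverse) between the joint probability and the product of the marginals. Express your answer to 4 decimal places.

P(Treatment=low) = 0.107 + 0.009 + 0.102 + 0.018 = 0.236.
P(Response=adverse) = 0.103 + 0.018 + 0.062 + 0.012 = 0.195.
P(Treatment=low, Response=adverse) − P(Treatment=low)P(Response=adverse) = 0.018 − 0.236×0.195 = -0.0280.

-0.0280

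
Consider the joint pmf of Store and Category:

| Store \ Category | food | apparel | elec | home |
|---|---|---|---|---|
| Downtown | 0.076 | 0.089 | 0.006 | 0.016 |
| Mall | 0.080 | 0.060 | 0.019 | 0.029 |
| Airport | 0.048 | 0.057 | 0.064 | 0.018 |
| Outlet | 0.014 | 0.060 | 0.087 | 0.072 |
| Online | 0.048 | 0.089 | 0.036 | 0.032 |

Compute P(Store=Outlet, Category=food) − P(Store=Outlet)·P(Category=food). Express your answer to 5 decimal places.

-0.04798

P(Store=Outlet) = 0.014 + 0.060 + 0.087 + 0.072 = 0.233.
P(Category=food) = 0.076 + 0.080 + 0.048 + 0.014 + 0.048 = 0.266.
P(Store=Outlet, Category=food) − P(Store=Outlet)P(Category=food) = 0.014 − 0.233×0.266 = -0.04798.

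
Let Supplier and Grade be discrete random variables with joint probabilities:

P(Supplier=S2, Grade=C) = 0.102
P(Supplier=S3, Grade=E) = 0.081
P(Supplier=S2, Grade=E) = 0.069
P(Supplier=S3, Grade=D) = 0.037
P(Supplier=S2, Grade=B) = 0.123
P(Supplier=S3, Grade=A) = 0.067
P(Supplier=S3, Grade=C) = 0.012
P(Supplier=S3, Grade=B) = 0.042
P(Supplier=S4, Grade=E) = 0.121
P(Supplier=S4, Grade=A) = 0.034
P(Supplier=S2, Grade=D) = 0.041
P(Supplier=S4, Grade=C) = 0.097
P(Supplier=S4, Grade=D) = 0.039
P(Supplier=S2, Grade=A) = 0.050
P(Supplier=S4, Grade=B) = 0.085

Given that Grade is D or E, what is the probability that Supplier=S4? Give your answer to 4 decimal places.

0.4124

P(Grade=D) = 0.041 + 0.037 + 0.039 = 0.117.
P(Grade=E) = 0.069 + 0.081 + 0.121 = 0.271.
P(Grade ∈ {D, E}) = 0.117 + 0.271 = 0.388; P(Supplier=S4, Grade ∈ {D, E}) = 0.039 + 0.121 = 0.160.
P(Supplier=S4 | Grade ∈ {D, E}) = 0.160/0.388 = 0.4124.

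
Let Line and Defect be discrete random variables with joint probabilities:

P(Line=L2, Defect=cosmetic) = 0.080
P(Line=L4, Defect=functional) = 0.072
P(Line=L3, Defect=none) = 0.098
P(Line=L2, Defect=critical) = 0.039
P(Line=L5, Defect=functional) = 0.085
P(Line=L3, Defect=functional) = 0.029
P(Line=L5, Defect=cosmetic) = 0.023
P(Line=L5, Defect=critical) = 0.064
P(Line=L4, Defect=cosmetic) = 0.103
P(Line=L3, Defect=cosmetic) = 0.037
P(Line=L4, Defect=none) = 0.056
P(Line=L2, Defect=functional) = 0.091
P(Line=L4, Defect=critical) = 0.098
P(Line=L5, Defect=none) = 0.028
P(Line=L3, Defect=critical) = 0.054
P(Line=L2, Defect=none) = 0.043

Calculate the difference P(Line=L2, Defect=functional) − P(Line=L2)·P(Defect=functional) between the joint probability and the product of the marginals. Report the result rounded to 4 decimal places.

0.0209

P(Line=L2) = 0.043 + 0.080 + 0.091 + 0.039 = 0.253.
P(Defect=functional) = 0.091 + 0.029 + 0.072 + 0.085 = 0.277.
P(Line=L2, Defect=functional) − P(Line=L2)P(Defect=functional) = 0.091 − 0.253×0.277 = 0.0209.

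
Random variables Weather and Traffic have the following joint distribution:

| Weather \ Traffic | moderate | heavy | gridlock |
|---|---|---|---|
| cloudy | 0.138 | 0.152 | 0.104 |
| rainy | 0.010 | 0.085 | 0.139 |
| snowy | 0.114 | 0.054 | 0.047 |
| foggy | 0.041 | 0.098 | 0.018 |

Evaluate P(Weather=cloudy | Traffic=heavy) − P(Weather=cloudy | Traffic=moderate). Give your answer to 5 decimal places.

-0.06470

P(Traffic=heavy) = 0.152 + 0.085 + 0.054 + 0.098 = 0.389; P(Weather=cloudy | Traffic=heavy) = 0.152/0.389 = 0.390746.
P(Traffic=moderate) = 0.138 + 0.010 + 0.114 + 0.041 = 0.303; P(Weather=cloudy | Traffic=moderate) = 0.138/0.303 = 0.455446.
Difference = -0.06470.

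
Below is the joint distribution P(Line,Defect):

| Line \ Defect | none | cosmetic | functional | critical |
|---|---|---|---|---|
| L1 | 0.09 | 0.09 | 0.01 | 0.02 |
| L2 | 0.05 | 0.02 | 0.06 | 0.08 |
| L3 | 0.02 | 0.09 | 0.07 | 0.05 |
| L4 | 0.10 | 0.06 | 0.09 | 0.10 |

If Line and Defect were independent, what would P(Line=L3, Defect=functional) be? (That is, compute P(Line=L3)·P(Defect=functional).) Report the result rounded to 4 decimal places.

P(Line=L3) = 0.02 + 0.09 + 0.07 + 0.05 = 0.23.
P(Defect=functional) = 0.01 + 0.06 + 0.07 + 0.09 = 0.23.
Product: 0.23 × 0.23 = 0.0529.

0.0529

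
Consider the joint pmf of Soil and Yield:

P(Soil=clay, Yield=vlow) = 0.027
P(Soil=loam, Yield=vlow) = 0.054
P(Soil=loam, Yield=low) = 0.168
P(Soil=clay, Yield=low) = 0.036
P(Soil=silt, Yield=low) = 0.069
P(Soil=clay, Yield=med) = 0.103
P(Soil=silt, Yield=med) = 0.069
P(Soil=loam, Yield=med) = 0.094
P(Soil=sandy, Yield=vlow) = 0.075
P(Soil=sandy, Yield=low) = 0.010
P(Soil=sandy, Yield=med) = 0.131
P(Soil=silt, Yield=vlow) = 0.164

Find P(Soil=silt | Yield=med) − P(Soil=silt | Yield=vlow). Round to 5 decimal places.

-0.33870

P(Yield=med) = 0.131 + 0.094 + 0.103 + 0.069 = 0.397; P(Soil=silt | Yield=med) = 0.069/0.397 = 0.173804.
P(Yield=vlow) = 0.075 + 0.054 + 0.027 + 0.164 = 0.320; P(Soil=silt | Yield=vlow) = 0.164/0.320 = 0.512500.
Difference = -0.33870.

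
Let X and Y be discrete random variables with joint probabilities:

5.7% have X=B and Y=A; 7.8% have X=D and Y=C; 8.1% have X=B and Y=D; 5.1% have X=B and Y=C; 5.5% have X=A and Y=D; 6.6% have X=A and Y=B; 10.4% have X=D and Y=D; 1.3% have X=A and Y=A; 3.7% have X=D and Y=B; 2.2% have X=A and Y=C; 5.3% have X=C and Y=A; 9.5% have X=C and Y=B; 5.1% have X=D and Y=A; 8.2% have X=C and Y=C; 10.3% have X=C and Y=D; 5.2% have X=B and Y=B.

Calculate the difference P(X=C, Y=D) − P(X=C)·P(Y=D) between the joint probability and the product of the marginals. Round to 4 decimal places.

P(X=C) = 0.053 + 0.095 + 0.082 + 0.103 = 0.333.
P(Y=D) = 0.055 + 0.081 + 0.103 + 0.104 = 0.343.
P(X=C, Y=D) − P(X=C)P(Y=D) = 0.103 − 0.333×0.343 = -0.0112.

-0.0112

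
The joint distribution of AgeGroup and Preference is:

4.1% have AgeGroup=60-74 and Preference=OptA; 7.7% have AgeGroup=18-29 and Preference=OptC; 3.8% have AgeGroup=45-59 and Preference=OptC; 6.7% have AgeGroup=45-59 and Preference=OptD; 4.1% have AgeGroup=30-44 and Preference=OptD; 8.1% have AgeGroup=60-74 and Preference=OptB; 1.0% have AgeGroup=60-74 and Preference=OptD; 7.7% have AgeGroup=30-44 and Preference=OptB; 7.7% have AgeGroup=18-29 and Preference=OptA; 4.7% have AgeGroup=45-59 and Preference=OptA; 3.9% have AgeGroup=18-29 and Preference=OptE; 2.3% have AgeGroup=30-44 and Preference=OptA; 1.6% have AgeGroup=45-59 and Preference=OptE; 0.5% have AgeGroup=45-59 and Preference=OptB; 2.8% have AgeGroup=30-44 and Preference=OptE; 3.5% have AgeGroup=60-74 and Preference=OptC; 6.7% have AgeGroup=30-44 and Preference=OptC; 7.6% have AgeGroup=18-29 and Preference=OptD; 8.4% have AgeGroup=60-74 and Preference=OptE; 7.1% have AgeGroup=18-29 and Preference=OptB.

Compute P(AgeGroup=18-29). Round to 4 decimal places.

P(AgeGroup=18-29) = 0.077 + 0.071 + 0.077 + 0.076 + 0.039 = 0.340.

0.3400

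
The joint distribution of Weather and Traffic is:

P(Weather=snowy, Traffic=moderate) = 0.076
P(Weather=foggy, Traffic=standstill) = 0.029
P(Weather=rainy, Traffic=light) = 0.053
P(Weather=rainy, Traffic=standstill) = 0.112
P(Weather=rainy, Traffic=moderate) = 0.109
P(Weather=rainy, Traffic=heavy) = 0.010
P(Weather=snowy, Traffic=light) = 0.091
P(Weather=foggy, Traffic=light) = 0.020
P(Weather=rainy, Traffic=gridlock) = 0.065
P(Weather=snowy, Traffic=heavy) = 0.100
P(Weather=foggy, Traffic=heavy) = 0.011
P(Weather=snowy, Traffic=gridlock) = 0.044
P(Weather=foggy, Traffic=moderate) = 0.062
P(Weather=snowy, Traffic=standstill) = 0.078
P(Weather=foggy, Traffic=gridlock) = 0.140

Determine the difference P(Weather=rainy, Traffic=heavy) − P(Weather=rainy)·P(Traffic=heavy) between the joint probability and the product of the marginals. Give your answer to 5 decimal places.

P(Weather=rainy) = 0.053 + 0.109 + 0.010 + 0.065 + 0.112 = 0.349.
P(Traffic=heavy) = 0.010 + 0.100 + 0.011 = 0.121.
P(Weather=rainy, Traffic=heavy) − P(Weather=rainy)P(Traffic=heavy) = 0.010 − 0.349×0.121 = -0.03223.

-0.03223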